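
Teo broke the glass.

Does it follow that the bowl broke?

Nothing is said about any bowl; only the glass is affected.

no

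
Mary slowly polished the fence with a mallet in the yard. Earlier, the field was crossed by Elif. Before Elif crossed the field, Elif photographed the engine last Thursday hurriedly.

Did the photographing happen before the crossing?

yes

The narrative orders the photographing before the crossing.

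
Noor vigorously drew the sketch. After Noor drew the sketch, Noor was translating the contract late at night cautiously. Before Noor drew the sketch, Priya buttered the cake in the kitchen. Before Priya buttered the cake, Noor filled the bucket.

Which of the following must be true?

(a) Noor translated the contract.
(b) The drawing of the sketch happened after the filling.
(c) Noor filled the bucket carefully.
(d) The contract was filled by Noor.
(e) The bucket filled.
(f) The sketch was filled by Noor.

(a) Not entailed — 'was translating' is progressive on an accomplishment; it does not entail the completed 'translated'.
(b) Entailed — the narrative places the filling before the drawing.
(c) Not entailed — 'carefully' adds information not in the original event.
(d) Not entailed — Noor filled the bucket, not the contract; the contract belongs to the translating event.
(e) Entailed — 'Noor filled the bucket' is causative; it entails the inchoative 'the bucket filled'.
(f) Not entailed — Noor filled the bucket, not the sketch; the sketch belongs to the drawing event.

(b), (e)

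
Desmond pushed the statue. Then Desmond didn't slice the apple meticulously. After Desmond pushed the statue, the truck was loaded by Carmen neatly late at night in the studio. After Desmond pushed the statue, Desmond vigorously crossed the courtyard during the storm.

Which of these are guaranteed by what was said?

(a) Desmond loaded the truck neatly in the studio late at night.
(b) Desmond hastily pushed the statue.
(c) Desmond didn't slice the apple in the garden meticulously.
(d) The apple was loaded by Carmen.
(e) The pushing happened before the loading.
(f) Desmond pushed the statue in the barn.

(a) Not entailed — the passage has Carmen loading the truck, not Desmond.
(b) Not entailed — 'hastily' adds information not in the original event.
(c) Entailed — under negation, adding a further restriction is entailed: if no such slicing event occurred, none occurred in the garden either.
(d) Not entailed — Carmen loaded the truck, not the apple; the apple belongs to the slicing event.
(e) Entailed — the narrative places the pushing before the loading.
(f) Not entailed — 'in the barn' adds information not in the original event.

(c), (e)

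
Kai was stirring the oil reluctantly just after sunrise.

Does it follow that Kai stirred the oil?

yes

'stir' is atelic; if Kai was stirring the oil, then Kai stirred the oil (for some time).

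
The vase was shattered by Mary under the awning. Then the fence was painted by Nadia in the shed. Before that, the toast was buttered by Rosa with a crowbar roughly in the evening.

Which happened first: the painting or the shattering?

The connectives place the shattering before the painting.

the shattering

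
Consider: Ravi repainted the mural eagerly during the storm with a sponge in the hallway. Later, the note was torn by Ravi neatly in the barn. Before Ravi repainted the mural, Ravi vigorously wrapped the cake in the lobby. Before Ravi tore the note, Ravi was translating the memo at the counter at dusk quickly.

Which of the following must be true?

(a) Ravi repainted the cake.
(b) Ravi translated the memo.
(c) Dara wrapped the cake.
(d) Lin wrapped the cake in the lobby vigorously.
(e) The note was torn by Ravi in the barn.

(e)

(a) Not entailed — Ravi repainted the mural, not the cake; the cake belongs to the wrapping event.
(b) Not entailed — 'was translating' is progressive on an accomplishment; it does not entail the completed 'translated'.
(c) Not entailed — the passage has Ravi wrapping the cake, not Dara.
(d) Not entailed — the passage has Ravi wrapping the cake, not Lin.
(e) Entailed — every conjunct here is already in the original tearing event.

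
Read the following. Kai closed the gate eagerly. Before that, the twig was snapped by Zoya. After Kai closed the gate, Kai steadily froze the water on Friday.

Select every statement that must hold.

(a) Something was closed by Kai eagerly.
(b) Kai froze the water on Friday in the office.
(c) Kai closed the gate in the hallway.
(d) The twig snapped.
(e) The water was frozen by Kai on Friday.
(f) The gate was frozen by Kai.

(a), (d), (e)

(a) Entailed — the original entails any weakening of itself; this just generalizes the patient.
(b) Not entailed — 'in the office' adds information not in the original event.
(c) Not entailed — 'in the hallway' adds information not in the original event.
(d) Entailed — 'Zoya snapped the twig' is causative; it entails the inchoative 'the twig snapped'.
(e) Entailed — this follows by dropping conjuncts from the freezing event's description.
(f) Not entailed — Kai froze the water, not the gate; the gate belongs to the closing event.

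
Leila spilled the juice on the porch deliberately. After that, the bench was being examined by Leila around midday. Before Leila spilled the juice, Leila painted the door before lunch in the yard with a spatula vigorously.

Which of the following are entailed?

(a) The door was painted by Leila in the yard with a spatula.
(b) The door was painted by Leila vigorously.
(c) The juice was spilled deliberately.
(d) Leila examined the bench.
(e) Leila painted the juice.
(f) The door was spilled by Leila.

(a), (b), (c), (d)

(a) Entailed — dropping 'vigorously', 'before lunch' leaves a sub-description the original still satisfies.
(b) Entailed — the original entails any weakening of itself; this just drops 'with a spatula', 'in the yard', 'before lunch'.
(c) Entailed — this follows by dropping conjuncts from the spilling event's description.
(d) Entailed — 'examine' is an activity; 'was examining' entails that some examining happened, so 'examined' holds.
(e) Not entailed — Leila painted the door, not the juice; the juice belongs to the spilling event.
(f) Not entailed — Leila spilled the juice, not the door; the door belongs to the painting event.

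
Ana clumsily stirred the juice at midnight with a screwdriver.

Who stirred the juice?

Ana

'Ana' marks the agent of the stirring event.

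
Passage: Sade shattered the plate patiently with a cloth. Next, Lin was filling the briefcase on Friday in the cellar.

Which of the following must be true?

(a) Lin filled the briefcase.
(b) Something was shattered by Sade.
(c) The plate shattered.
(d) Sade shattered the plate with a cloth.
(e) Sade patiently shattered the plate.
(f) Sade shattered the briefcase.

(a) Not entailed — 'was filling' is progressive on an accomplishment; it does not entail the completed 'filled'.
(b) Entailed — every conjunct here is already in the original shattering event.
(c) Entailed — 'Sade shattered the plate' is causative; it entails the inchoative 'the plate shattered'.
(d) Entailed — the original entails any weakening of itself; this just drops 'patiently'.
(e) Entailed — dropping 'with a cloth' leaves a sub-description the original still satisfies.
(f) Not entailed — Sade shattered the plate, not the briefcase; the briefcase belongs to the filling event.

(b), (c), (d), (e)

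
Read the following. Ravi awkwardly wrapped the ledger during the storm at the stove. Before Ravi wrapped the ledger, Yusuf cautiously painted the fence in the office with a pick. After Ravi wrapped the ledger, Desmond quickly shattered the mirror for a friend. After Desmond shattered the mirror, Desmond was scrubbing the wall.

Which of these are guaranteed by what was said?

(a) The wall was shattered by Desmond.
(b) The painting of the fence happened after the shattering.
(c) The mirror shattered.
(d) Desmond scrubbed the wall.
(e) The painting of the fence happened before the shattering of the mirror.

(a) Not entailed — Desmond shattered the mirror, not the wall; the wall belongs to the scrubbing event.
(b) Not entailed — the narrative places the painting before the shattering, not after.
(c) Entailed — 'Desmond shattered the mirror' is causative; it entails the inchoative 'the mirror shattered'.
(d) Entailed — 'scrub' is an activity; 'was scrubbing' entails that some scrubbing happened, so 'scrubbed' holds.
(e) Entailed — the narrative places the painting before the shattering.

(c), (d), (e)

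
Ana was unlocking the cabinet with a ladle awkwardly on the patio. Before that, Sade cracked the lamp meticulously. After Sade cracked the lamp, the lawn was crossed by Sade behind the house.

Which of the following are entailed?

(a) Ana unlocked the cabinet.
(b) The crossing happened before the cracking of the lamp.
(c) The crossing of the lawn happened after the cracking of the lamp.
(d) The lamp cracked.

(a) Not entailed — 'was unlocking' is progressive on an accomplishment; it does not entail the completed 'unlocked'.
(b) Not entailed — the narrative places the cracking before the crossing, not after.
(c) Entailed — the narrative places the cracking before the crossing.
(d) Entailed — 'Sade cracked the lamp' is causative; it entails the inchoative 'the lamp cracked'.

(c), (d)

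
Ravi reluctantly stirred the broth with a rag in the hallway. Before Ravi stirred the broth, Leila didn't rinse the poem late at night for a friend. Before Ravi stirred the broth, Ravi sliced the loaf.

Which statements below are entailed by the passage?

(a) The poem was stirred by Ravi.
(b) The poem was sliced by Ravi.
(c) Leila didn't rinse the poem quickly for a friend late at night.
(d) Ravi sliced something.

(a) Not entailed — Ravi stirred the broth, not the poem; the poem belongs to the rinsing event.
(b) Not entailed — Ravi sliced the loaf, not the poem; the poem belongs to the rinsing event.
(c) Entailed — under negation, adding a further restriction is entailed: if no such rinsing event occurred, none occurred quickly either.
(d) Entailed — the original entails any weakening of itself; this just generalizes the patient.

(c), (d)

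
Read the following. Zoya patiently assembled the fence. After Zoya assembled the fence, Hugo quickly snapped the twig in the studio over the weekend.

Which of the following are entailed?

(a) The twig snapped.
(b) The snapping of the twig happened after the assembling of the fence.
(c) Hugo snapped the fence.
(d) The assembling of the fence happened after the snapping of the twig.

(a), (b)

(a) Entailed — 'Hugo snapped the twig' is causative; it entails the inchoative 'the twig snapped'.
(b) Entailed — the narrative places the assembling before the snapping.
(c) Not entailed — Hugo snapped the twig, not the fence; the fence belongs to the assembling event.
(d) Not entailed — the narrative places the assembling before the snapping, not after.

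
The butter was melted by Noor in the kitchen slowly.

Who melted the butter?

Noor

'Noor' marks the agent of the melting event.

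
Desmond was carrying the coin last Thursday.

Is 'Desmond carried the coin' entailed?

'carry' is atelic; if Desmond was carrying the coin, then Desmond carried the coin (for some time).

yes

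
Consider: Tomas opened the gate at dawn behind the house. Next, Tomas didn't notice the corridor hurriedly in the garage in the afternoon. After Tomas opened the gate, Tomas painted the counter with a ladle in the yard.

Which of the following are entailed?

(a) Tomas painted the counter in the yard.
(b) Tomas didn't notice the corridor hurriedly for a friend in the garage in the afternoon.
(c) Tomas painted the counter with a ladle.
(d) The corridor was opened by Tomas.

(a) Entailed — every conjunct here is already in the original painting event.
(b) Entailed — under negation, adding a further restriction is entailed: if no such noticing event occurred, none occurred for a friend either.
(c) Entailed — dropping 'in the yard' leaves a sub-description the original still satisfies.
(d) Not entailed — Tomas opened the gate, not the corridor; the corridor belongs to the noticing event.

(a), (b), (c)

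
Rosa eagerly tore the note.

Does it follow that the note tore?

yes

'Rosa tore the note' is the causative; it entails the inchoative 'the note tore'.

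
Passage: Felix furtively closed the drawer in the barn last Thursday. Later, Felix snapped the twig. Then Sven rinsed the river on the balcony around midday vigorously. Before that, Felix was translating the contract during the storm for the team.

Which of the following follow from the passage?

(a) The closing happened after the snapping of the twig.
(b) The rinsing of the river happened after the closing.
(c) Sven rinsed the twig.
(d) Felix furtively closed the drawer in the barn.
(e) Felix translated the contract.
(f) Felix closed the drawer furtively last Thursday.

(b), (d), (f)

(a) Not entailed — the narrative places the closing before the snapping, not after.
(b) Entailed — the narrative places the closing before the rinsing.
(c) Not entailed — Sven rinsed the river, not the twig; the twig belongs to the snapping event.
(d) Entailed — the original entails any weakening of itself; this just drops 'last Thursday'.
(e) Not entailed — 'was translating' is progressive on an accomplishment; it does not entail the completed 'translated'.
(f) Entailed — the original entails any weakening of itself; this just drops 'in the barn'.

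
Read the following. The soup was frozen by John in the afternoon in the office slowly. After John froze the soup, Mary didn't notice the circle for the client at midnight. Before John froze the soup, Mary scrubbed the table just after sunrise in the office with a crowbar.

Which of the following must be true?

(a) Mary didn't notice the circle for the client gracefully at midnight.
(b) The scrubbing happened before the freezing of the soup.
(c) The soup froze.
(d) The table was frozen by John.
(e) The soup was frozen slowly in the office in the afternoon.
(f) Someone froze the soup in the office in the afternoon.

(a), (b), (c), (e), (f)

(a) Entailed — under negation, adding a further restriction is entailed: if no such noticing event occurred, none occurred gracefully either.
(b) Entailed — the narrative places the scrubbing before the freezing.
(c) Entailed — 'John froze the soup' is causative; it entails the inchoative 'the soup froze'.
(d) Not entailed — John froze the soup, not the table; the table belongs to the scrubbing event.
(e) Entailed — this follows by dropping conjuncts from the freezing event's description.
(f) Entailed — dropping 'slowly' and generalizing the agent leaves a sub-description the original still satisfies.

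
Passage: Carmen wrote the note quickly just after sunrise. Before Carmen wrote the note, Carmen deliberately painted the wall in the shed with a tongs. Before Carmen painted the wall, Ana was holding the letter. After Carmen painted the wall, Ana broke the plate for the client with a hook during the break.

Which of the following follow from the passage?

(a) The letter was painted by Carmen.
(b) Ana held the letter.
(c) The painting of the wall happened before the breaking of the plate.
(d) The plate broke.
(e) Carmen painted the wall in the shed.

(b), (c), (d), (e)

(a) Not entailed — Carmen painted the wall, not the letter; the letter belongs to the holding event.
(b) Entailed — 'hold' is an activity; 'was holding' entails that some holding happened, so 'held' holds.
(c) Entailed — the narrative places the painting before the breaking.
(d) Entailed — 'Ana broke the plate' is causative; it entails the inchoative 'the plate broke'.
(e) Entailed — this follows by dropping conjuncts from the painting event's description.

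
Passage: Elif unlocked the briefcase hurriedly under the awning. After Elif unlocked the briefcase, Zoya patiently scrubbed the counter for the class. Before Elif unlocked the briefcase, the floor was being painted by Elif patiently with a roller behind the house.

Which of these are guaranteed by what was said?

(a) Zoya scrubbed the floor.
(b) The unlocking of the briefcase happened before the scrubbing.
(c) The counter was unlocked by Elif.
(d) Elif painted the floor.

(a) Not entailed — Zoya scrubbed the counter, not the floor; the floor belongs to the painting event.
(b) Entailed — the narrative places the unlocking before the scrubbing.
(c) Not entailed — Elif unlocked the briefcase, not the counter; the counter belongs to the scrubbing event.
(d) Not entailed — 'was painting' is progressive on an accomplishment; it does not entail the completed 'painted'.

(b)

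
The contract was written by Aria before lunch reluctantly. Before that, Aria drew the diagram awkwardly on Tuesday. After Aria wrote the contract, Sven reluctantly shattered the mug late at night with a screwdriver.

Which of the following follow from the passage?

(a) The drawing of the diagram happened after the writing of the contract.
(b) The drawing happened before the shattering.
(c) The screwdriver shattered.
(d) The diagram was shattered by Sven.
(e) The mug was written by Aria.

(a) Not entailed — the narrative places the drawing before the writing, not after.
(b) Entailed — the narrative places the drawing before the shattering.
(c) Not entailed — the mug is what shattered, not the screwdriver.
(d) Not entailed — Sven shattered the mug, not the diagram; the diagram belongs to the drawing event.
(e) Not entailed — Aria wrote the contract, not the mug; the mug belongs to the shattering event.

(b)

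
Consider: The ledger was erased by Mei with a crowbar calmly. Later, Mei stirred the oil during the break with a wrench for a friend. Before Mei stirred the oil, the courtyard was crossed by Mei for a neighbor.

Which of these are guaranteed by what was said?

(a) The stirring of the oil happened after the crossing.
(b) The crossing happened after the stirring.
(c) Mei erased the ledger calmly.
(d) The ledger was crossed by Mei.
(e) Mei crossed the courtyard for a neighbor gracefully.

(a), (c)

(a) Entailed — the narrative places the crossing before the stirring.
(b) Not entailed — the narrative places the crossing before the stirring, not after.
(c) Entailed — the original entails any weakening of itself; this just drops 'with a crowbar'.
(d) Not entailed — Mei crossed the courtyard, not the ledger; the ledger belongs to the erasing event.
(e) Not entailed — 'gracefully' adds information not in the original event.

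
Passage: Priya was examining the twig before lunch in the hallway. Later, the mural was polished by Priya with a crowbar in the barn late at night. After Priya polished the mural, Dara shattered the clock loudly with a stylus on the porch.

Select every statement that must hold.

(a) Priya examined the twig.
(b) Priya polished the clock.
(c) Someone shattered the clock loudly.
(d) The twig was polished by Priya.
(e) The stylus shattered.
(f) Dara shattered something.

(a), (c), (f)

(a) Entailed — 'examine' is an activity; 'was examining' entails that some examining happened, so 'examined' holds.
(b) Not entailed — Priya polished the mural, not the clock; the clock belongs to the shattering event.
(c) Entailed — every conjunct here is already in the original shattering event.
(d) Not entailed — Priya polished the mural, not the twig; the twig belongs to the examining event.
(e) Not entailed — the clock is what shattered, not the stylus.
(f) Entailed — every conjunct here is already in the original shattering event.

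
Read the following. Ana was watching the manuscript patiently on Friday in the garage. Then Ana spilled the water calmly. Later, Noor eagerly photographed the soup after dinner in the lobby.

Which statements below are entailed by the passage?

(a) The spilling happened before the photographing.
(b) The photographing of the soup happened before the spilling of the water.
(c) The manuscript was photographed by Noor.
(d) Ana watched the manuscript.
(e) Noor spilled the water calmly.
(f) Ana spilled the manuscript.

(a), (d)

(a) Entailed — the narrative places the spilling before the photographing.
(b) Not entailed — the narrative places the spilling before the photographing, not after.
(c) Not entailed — Noor photographed the soup, not the manuscript; the manuscript belongs to the watching event.
(d) Entailed — 'watch' is an activity; 'was watching' entails that some watching happened, so 'watched' holds.
(e) Not entailed — the passage has Ana spilling the water, not Noor.
(f) Not entailed — Ana spilled the water, not the manuscript; the manuscript belongs to the watching event.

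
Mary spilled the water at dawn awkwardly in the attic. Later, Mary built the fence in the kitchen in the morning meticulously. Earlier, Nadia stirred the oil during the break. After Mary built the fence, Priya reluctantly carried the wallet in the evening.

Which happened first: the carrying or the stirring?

The connectives place the stirring before the carrying.

the stirring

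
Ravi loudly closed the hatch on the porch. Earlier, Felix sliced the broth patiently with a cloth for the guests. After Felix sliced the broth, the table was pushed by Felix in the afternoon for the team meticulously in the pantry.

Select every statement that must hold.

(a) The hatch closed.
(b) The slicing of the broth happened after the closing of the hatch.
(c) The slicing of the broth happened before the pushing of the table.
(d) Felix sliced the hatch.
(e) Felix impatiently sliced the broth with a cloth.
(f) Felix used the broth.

(a), (c)

(a) Entailed — 'Ravi closed the hatch' is causative; it entails the inchoative 'the hatch closed'.
(b) Not entailed — the narrative places the slicing before the closing, not after.
(c) Entailed — the narrative places the slicing before the pushing.
(d) Not entailed — Felix sliced the broth, not the hatch; the hatch belongs to the closing event.
(e) Not entailed — 'impatiently' adds a manner not in (and inconsistent with) the original.
(f) Not entailed — the broth is the patient, not an instrument — Felix used a cloth.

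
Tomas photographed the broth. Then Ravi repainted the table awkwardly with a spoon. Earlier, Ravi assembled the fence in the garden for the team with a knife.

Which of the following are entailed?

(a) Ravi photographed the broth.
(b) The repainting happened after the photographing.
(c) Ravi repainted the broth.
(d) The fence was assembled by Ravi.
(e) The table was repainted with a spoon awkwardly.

(b), (d), (e)

(a) Not entailed — the passage has Tomas photographing the broth, not Ravi.
(b) Entailed — the narrative places the photographing before the repainting.
(c) Not entailed — Ravi repainted the table, not the broth; the broth belongs to the photographing event.
(d) Entailed — dropping 'with a knife', 'in the garden', 'for the team' leaves a sub-description the original still satisfies.
(e) Entailed — every conjunct here is already in the original repainting event.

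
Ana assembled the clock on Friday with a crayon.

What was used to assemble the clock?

a crayon

'with a crayon' marks the instrument of the assembling event.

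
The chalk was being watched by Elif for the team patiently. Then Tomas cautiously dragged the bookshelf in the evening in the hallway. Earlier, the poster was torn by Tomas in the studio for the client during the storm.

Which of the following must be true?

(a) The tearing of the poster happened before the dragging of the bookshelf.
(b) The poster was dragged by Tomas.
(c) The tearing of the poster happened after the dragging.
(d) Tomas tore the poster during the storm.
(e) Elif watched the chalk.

(a), (d), (e)

(a) Entailed — the narrative places the tearing before the dragging.
(b) Not entailed — Tomas dragged the bookshelf, not the poster; the poster belongs to the tearing event.
(c) Not entailed — the narrative places the tearing before the dragging, not after.
(d) Entailed — this follows by dropping conjuncts from the tearing event's description.
(e) Entailed — 'watch' is an activity; 'was watching' entails that some watching happened, so 'watched' holds.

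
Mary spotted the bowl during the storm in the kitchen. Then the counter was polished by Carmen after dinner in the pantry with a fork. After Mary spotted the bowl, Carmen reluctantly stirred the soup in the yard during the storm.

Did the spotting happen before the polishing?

yes

The narrative orders the spotting before the polishing.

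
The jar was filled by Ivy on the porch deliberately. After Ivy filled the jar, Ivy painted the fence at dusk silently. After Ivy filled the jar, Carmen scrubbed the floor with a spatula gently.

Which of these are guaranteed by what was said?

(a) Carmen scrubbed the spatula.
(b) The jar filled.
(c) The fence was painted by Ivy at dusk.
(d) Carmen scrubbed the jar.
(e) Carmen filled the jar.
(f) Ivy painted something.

(a) Not entailed — the spatula is the instrument, not what was scrubbed.
(b) Entailed — 'Ivy filled the jar' is causative; it entails the inchoative 'the jar filled'.
(c) Entailed — this follows by dropping conjuncts from the painting event's description.
(d) Not entailed — Carmen scrubbed the floor, not the jar; the jar belongs to the filling event.
(e) Not entailed — the passage has Ivy filling the jar, not Carmen.
(f) Entailed — this follows by dropping conjuncts from the painting event's description.

(b), (c), (f)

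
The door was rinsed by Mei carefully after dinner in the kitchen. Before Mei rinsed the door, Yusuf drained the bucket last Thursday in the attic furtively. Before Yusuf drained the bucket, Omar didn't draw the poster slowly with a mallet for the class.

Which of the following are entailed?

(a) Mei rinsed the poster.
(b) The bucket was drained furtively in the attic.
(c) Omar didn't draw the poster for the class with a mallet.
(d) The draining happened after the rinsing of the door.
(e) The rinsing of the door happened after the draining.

(b), (e)

(a) Not entailed — Mei rinsed the door, not the poster; the poster belongs to the drawing event.
(b) Entailed — this follows by dropping conjuncts from the draining event's description.
(c) Not entailed — dropping 'slowly' under negation is not valid — the original leaves open that Omar drew the poster some other way.
(d) Not entailed — the narrative places the draining before the rinsing, not after.
(e) Entailed — the narrative places the draining before the rinsing.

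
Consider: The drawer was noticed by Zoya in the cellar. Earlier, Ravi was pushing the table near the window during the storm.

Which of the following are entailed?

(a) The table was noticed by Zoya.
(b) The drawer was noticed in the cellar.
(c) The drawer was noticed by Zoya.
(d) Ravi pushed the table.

(a) Not entailed — Zoya noticed the drawer, not the table; the table belongs to the pushing event.
(b) Entailed — generalizing the agent leaves a sub-description the original still satisfies.
(c) Entailed — the original entails any weakening of itself; this just drops 'in the cellar'.
(d) Entailed — 'push' is an activity; 'was pushing' entails that some pushing happened, so 'pushed' holds.

(b), (c), (d)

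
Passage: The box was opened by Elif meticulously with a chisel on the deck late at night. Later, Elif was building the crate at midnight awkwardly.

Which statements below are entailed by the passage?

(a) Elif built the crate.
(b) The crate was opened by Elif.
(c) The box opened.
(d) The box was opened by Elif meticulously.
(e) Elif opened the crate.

(c), (d)

(a) Not entailed — 'was building' is progressive on an accomplishment; it does not entail the completed 'built'.
(b) Not entailed — Elif opened the box, not the crate; the crate belongs to the building event.
(c) Entailed — 'Elif opened the box' is causative; it entails the inchoative 'the box opened'.
(d) Entailed — this follows by dropping conjuncts from the opening event's description.
(e) Not entailed — Elif opened the box, not the crate; the crate belongs to the building event.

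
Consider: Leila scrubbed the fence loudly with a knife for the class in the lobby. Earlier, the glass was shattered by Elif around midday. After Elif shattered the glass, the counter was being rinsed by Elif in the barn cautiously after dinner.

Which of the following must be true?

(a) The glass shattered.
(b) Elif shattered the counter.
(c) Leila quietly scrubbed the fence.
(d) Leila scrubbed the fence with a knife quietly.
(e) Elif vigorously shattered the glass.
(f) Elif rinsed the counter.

(a) Entailed — 'Elif shattered the glass' is causative; it entails the inchoative 'the glass shattered'.
(b) Not entailed — Elif shattered the glass, not the counter; the counter belongs to the rinsing event.
(c) Not entailed — 'quietly' adds a manner not in (and inconsistent with) the original.
(d) Not entailed — 'quietly' adds a manner not in (and inconsistent with) the original.
(e) Not entailed — 'vigorously' adds information not in the original event.
(f) Entailed — 'rinse' is an activity; 'was rinsing' entails that some rinsing happened, so 'rinsed' holds.

(a), (f)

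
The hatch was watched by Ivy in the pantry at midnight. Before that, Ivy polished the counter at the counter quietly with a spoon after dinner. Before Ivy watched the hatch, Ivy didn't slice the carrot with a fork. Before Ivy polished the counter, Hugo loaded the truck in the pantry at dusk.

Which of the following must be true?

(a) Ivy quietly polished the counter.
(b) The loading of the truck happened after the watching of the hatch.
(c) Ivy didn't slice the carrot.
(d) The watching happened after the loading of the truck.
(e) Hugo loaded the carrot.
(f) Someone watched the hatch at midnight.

(a) Entailed — this follows by dropping conjuncts from the polishing event's description.
(b) Not entailed — the narrative places the loading before the watching, not after.
(c) Not entailed — dropping 'with a fork' under negation is not valid — the original leaves open that Ivy sliced the carrot some other way.
(d) Entailed — the narrative places the loading before the watching.
(e) Not entailed — Hugo loaded the truck, not the carrot; the carrot belongs to the slicing event.
(f) Entailed — every conjunct here is already in the original watching event.

(a), (d), (f)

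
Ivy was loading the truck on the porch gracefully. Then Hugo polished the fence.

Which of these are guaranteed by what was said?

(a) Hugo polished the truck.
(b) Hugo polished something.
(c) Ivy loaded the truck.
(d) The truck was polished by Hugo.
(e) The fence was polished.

(a) Not entailed — Hugo polished the fence, not the truck; the truck belongs to the loading event.
(b) Entailed — the original entails any weakening of itself; this just generalizes the patient.
(c) Not entailed — 'was loading' is progressive on an accomplishment; it does not entail the completed 'loaded'.
(d) Not entailed — Hugo polished the fence, not the truck; the truck belongs to the loading event.
(e) Entailed — the original entails any weakening of itself; this just generalizes the agent.

(b), (e)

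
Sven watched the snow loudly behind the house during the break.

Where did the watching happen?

behind the house

'behind the house' marks the location of the watching event.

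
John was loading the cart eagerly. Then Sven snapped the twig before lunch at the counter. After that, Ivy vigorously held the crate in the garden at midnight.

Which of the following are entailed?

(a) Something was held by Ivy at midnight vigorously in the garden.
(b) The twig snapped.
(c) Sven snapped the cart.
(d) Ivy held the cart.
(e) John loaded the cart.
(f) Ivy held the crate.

(a) Entailed — generalizing the patient leaves a sub-description the original still satisfies.
(b) Entailed — 'Sven snapped the twig' is causative; it entails the inchoative 'the twig snapped'.
(c) Not entailed — Sven snapped the twig, not the cart; the cart belongs to the loading event.
(d) Not entailed — Ivy held the crate, not the cart; the cart belongs to the loading event.
(e) Not entailed — 'was loading' is progressive on an accomplishment; it does not entail the completed 'loaded'.
(f) Entailed — every conjunct here is already in the original holding event.

(a), (b), (f)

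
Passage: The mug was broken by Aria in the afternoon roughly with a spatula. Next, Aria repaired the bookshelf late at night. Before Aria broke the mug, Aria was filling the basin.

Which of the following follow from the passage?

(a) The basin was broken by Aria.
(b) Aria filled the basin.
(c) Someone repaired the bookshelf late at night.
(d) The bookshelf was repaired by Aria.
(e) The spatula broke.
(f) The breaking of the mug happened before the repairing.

(c), (d), (f)

(a) Not entailed — Aria broke the mug, not the basin; the basin belongs to the filling event.
(b) Not entailed — 'was filling' is progressive on an accomplishment; it does not entail the completed 'filled'.
(c) Entailed — this follows by dropping conjuncts from the repairing event's description.
(d) Entailed — every conjunct here is already in the original repairing event.
(e) Not entailed — the mug is what broke, not the spatula.
(f) Entailed — the narrative places the breaking before the repairing.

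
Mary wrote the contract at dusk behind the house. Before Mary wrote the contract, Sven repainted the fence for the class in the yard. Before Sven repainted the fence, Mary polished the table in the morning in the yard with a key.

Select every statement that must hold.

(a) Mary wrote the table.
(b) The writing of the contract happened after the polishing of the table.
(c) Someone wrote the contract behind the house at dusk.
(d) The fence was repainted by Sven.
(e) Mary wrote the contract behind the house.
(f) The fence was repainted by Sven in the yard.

(a) Not entailed — Mary wrote the contract, not the table; the table belongs to the polishing event.
(b) Entailed — the narrative places the polishing before the writing.
(c) Entailed — the original entails any weakening of itself; this just generalizes the agent.
(d) Entailed — dropping 'for the class', 'in the yard' leaves a sub-description the original still satisfies.
(e) Entailed — dropping 'at dusk' leaves a sub-description the original still satisfies.
(f) Entailed — dropping 'for the class' leaves a sub-description the original still satisfies.

(b), (c), (d), (e), (f)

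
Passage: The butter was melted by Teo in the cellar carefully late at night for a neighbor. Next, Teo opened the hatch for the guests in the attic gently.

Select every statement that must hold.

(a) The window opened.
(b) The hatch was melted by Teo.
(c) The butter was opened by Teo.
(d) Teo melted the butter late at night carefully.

(a) Not entailed — the hatch is what opened, not the window.
(b) Not entailed — Teo melted the butter, not the hatch; the hatch belongs to the opening event.
(c) Not entailed — Teo opened the hatch, not the butter; the butter belongs to the melting event.
(d) Entailed — dropping 'for a neighbor', 'in the cellar' leaves a sub-description the original still satisfies.

(d)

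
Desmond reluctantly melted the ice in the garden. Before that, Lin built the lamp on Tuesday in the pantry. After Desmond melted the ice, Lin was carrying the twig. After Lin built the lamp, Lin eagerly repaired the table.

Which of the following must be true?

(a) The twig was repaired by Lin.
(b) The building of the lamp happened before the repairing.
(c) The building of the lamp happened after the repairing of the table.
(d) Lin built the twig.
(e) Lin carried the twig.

(b), (e)

(a) Not entailed — Lin repaired the table, not the twig; the twig belongs to the carrying event.
(b) Entailed — the narrative places the building before the repairing.
(c) Not entailed — the narrative places the building before the repairing, not after.
(d) Not entailed — Lin built the lamp, not the twig; the twig belongs to the carrying event.
(e) Entailed — 'carry' is an activity; 'was carrying' entails that some carrying happened, so 'carried' holds.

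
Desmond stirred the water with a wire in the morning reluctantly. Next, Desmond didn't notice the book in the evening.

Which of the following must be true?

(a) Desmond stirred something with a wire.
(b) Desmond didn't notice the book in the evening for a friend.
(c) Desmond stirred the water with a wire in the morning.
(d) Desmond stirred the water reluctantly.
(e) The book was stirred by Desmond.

(a) Entailed — this follows by dropping conjuncts from the stirring event's description.
(b) Entailed — under negation, adding a further restriction is entailed: if no such noticing event occurred, none occurred for a friend either.
(c) Entailed — dropping 'reluctantly' leaves a sub-description the original still satisfies.
(d) Entailed — dropping 'with a wire', 'in the morning' leaves a sub-description the original still satisfies.
(e) Not entailed — Desmond stirred the water, not the book; the book belongs to the noticing event.

(a), (b), (c), (d)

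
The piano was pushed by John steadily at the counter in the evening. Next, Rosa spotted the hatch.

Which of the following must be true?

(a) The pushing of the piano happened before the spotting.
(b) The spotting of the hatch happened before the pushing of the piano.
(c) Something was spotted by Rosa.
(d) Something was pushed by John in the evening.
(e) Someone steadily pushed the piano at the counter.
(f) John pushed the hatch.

(a), (c), (d), (e)

(a) Entailed — the narrative places the pushing before the spotting.
(b) Not entailed — the narrative places the pushing before the spotting, not after.
(c) Entailed — generalizing the patient leaves a sub-description the original still satisfies.
(d) Entailed — this follows by dropping conjuncts from the pushing event's description.
(e) Entailed — every conjunct here is already in the original pushing event.
(f) Not entailed — John pushed the piano, not the hatch; the hatch belongs to the spotting event.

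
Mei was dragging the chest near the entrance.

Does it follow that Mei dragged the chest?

'drag' is atelic; if Mei was dragging the chest, then Mei dragged the chest (for some time).

yes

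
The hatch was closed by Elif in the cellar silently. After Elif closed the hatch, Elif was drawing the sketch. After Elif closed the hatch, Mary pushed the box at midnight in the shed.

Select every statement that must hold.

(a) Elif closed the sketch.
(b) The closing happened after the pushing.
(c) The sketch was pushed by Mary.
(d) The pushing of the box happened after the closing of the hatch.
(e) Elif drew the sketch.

(d)

(a) Not entailed — Elif closed the hatch, not the sketch; the sketch belongs to the drawing event.
(b) Not entailed — the narrative places the closing before the pushing, not after.
(c) Not entailed — Mary pushed the box, not the sketch; the sketch belongs to the drawing event.
(d) Entailed — the narrative places the closing before the pushing.
(e) Not entailed — 'was drawing' is progressive on an accomplishment; it does not entail the completed 'drew'.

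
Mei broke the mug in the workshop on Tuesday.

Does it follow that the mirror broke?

no

Nothing is said about any mirror; only the mug is affected.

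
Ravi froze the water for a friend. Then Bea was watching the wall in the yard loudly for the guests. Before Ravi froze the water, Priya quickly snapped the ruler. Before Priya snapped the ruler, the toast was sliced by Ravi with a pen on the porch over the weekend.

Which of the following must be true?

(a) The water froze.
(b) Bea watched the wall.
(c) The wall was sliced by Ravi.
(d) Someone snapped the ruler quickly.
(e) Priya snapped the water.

(a) Entailed — 'Ravi froze the water' is causative; it entails the inchoative 'the water froze'.
(b) Entailed — 'watch' is an activity; 'was watching' entails that some watching happened, so 'watched' holds.
(c) Not entailed — Ravi sliced the toast, not the wall; the wall belongs to the watching event.
(d) Entailed — this follows by dropping conjuncts from the snapping event's description.
(e) Not entailed — Priya snapped the ruler, not the water; the water belongs to the freezing event.

(a), (b), (d)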